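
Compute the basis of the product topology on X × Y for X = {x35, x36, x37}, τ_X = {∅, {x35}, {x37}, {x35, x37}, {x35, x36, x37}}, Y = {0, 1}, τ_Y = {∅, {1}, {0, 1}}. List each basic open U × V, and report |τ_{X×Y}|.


Basis B = {∅ × ∅, {x35} × {1}, {x37} × {1}, {x35} × {0, 1}, {x35, x37} × {1}, {x37} × {0, 1}, {x35, x36, x37} × {1}, {x35, x37} × {0, 1}, {x35, x36, x37} × {0, 1}}; |τ_{X×Y}| = 14.

Enumerate products U × V with U ∈ τ_X, V ∈ τ_Y (deduplicated):
  ∅ × ∅ = {} (∅)
  {x35} × {1} = {(x35,1)}
  {x37} × {1} = {(x37,1)}
  {x35} × {0, 1} = {(x35,0), (x35,1)}
  {x35, x37} × {1} = {(x35,1), (x37,1)}
  {x37} × {0, 1} = {(x37,0), (x37,1)}
  {x35, x36, x37} × {1} = {(x35,1), (x36,1), (x37,1)}
  {x35, x37} × {0, 1} = {(x35,0), (x35,1), (x37,0), (x37,1)}
  {x35, x36, x37} × {0, 1} = {(x35,0), (x35,1), (x36,0), (x36,1), (x37,0), (x37,1)}
These 9 distinct sets form the basis B.
Close under arbitrary unions to get τ_{X×Y}; counting gives |τ_{X×Y}| = 14.


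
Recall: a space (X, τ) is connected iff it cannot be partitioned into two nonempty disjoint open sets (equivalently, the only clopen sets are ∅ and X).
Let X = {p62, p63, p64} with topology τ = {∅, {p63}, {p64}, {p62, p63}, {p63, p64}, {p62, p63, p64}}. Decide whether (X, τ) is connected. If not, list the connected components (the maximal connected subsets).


(X, τ) is disconnected; components = [{p64}, {p62, p63}].

Find clopen sets (U ∈ τ with X ∖ U ∈ τ):
  U = ∅, X ∖ U = {p62, p63, p64} — both open, so U is clopen.
  U = {p64}, X ∖ U = {p62, p63} — both open, so U is clopen.
  U = {p62, p63}, X ∖ U = {p64} — both open, so U is clopen.
  U = {p62, p63, p64}, X ∖ U = ∅ — both open, so U is clopen.
Nontrivial clopen(s) exist: e.g. {p62, p63}. So (X, τ) is disconnected.
Compute connected components by grouping points that agree on all clopens:
  component: {p64}
  component: {p62, p63}


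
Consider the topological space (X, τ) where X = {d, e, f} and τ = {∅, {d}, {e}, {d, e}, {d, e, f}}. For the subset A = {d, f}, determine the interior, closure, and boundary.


int(A) = {d}, cl(A) = {d, f}, ∂A = {f}.

Closed sets in (X, τ) are complements of opens:
  closed(X, τ) = {∅, {f}, {d, f}, {e, f}, {d, e, f}}.
int(A) = ⋃ {U ∈ τ : U ⊆ A}. Opens contained in A: ∅, {d}.
Taking the union of these: int(A) = {d}.
cl(A) = ⋂ {C closed : A ⊆ C}. Closed sets containing A: {d, f}, {d, e, f}.
Intersecting these: cl(A) = {d, f}.
∂A = cl(A) ∖ int(A) = {d, f} ∖ {d} = {f}.


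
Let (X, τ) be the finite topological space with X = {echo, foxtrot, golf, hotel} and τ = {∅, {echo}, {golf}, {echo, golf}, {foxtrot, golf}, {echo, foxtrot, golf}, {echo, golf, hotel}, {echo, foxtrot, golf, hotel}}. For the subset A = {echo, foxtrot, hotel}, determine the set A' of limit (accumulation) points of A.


A' = {hotel}

For each x ∈ X, list the open sets U ∈ τ with x ∈ U, then check whether U ∩ (A ∖ {x}) ≠ ∅ for every such U.
  x = echo: open {echo} ∋ x has {echo} ∩ (A ∖ {echo}) = ∅, so x is NOT a limit point.
  x = foxtrot: open {foxtrot, golf} ∋ x has {foxtrot, golf} ∩ (A ∖ {foxtrot}) = ∅, so x is NOT a limit point.
  x = golf: open {golf} ∋ x has {golf} ∩ (A ∖ {golf}) = ∅, so x is NOT a limit point.
  x = hotel: opens ∋ x are {echo, golf, hotel}, {echo, foxtrot, golf, hotel}; each meets A ∖ {hotel}, so x IS a limit point.
Collecting: A' = {hotel}.


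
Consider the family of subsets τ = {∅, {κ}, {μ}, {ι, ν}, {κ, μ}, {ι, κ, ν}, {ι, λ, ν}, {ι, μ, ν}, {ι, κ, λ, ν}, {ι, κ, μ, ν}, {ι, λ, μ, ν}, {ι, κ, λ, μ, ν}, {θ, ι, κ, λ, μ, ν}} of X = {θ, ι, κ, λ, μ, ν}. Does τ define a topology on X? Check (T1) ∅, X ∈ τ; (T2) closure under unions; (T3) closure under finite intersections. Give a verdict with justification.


τ IS a topology on X.

Axiom (T1): ∅ ∈ τ? Yes; X ∈ τ? Yes.
Axiom (T2/T3): check pairwise unions and intersections of members of τ.
All pairwise intersections and unions checked — each lies in τ. Therefore τ satisfies (T1), (T2), (T3): it IS a topology on X.


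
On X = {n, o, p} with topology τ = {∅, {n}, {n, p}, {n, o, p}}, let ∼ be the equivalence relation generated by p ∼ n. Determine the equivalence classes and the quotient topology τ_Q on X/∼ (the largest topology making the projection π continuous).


X/∼ = {[n=p], [o]}; |τ_Q| = 3.

Equivalence classes: [n=p], [o].
Quotient map π: X → X/∼ sends n ↦ [n=p], o ↦ [o], p ↦ [n=p].
For each subset V ⊆ X/∼, compute π^{-1}(V) ⊆ X and check whether π^{-1}(V) ∈ τ. V is open in τ_Q iff π^{-1}(V) ∈ τ.
  V = {}: π^{-1}(V) = ∅ ∈ τ ✓.
  V = {[n=p]}: π^{-1}(V) = {n, p} ∈ τ ✓.
  V = {[o]}: π^{-1}(V) = {o} ∉ τ ✗.
  V = {[n=p], [o]}: π^{-1}(V) = {n, o, p} ∈ τ ✓.
Open sets in the quotient: τ_Q = {{}, {[n=p]}, {[n=p], [o]}} (3 elements).


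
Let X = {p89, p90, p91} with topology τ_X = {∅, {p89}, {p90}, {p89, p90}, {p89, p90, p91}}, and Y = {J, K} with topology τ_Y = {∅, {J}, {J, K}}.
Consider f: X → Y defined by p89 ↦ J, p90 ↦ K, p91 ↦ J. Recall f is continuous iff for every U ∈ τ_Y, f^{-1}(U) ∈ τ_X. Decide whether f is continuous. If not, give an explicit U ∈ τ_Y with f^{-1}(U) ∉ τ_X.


f is NOT continuous.

Compute f^{-1}(U) for each U ∈ τ_Y:
  U = ∅: f^{-1}(U) = ∅ ∈ τ_X ✓.
  U = {J}: f^{-1}(U) = {p89, p91} ∉ τ_X ✗.
  U = {J, K}: f^{-1}(U) = {p89, p90, p91} ∈ τ_X ✓.
Found U = {J} with f^{-1}(U) = {p89, p91} not in τ_X. Therefore f is NOT continuous.


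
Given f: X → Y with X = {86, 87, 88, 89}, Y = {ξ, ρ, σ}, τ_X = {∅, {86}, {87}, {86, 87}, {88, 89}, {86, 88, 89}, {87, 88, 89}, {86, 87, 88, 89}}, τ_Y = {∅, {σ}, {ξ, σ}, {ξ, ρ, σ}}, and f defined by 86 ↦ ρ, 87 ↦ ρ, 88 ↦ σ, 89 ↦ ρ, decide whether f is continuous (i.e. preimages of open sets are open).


f is NOT continuous.

Compute f^{-1}(U) for each U ∈ τ_Y:
  U = ∅: f^{-1}(U) = ∅ ∈ τ_X ✓.
  U = {σ}: f^{-1}(U) = {88} ∉ τ_X ✗.
  U = {ξ, σ}: f^{-1}(U) = {88} ∉ τ_X ✗.
  U = {ξ, ρ, σ}: f^{-1}(U) = {86, 87, 88, 89} ∈ τ_X ✓.
Found U = {σ} with f^{-1}(U) = {88} not in τ_X. Therefore f is NOT continuous.


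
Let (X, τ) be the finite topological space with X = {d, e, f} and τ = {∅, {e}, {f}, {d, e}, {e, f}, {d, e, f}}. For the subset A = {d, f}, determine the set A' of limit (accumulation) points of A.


A' = ∅

For each x ∈ X, list the open sets U ∈ τ with x ∈ U, then check whether U ∩ (A ∖ {x}) ≠ ∅ for every such U.
  x = d: open {d, e} ∋ x has {d, e} ∩ (A ∖ {d}) = ∅, so x is NOT a limit point.
  x = e: open {e} ∋ x has {e} ∩ (A ∖ {e}) = ∅, so x is NOT a limit point.
  x = f: open {f} ∋ x has {f} ∩ (A ∖ {f}) = ∅, so x is NOT a limit point.
Collecting: A' = ∅.


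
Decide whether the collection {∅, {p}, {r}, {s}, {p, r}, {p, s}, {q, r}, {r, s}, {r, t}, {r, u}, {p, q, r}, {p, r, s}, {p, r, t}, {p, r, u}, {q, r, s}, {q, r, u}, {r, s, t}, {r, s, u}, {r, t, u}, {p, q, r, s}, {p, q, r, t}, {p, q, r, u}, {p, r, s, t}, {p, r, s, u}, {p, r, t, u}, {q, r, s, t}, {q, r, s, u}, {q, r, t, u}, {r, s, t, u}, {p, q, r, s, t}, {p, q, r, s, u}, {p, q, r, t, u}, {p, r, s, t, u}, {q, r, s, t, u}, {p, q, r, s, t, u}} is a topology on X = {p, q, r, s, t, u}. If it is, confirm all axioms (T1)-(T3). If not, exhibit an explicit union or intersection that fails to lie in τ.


τ is NOT a topology on X.

Axiom (T1): ∅ ∈ τ? Yes; X ∈ τ? Yes.
Axiom (T2/T3): check pairwise unions and intersections of members of τ.
Counterexample for (T2): {q, r} ∪ {r, t} = {q, r, t} ∉ τ. Therefore τ is NOT a topology.


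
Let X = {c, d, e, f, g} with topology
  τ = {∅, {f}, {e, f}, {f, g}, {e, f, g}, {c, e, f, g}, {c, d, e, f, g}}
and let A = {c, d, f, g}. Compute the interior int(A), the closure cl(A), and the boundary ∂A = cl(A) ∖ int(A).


int(A) = {f, g}, cl(A) = {c, d, e, f, g}, ∂A = {c, d, e}.

Closed sets in (X, τ) are complements of opens:
  closed(X, τ) = {∅, {d}, {c, d}, {c, d, e}, {c, d, g}, {c, d, e, g}, {c, d, e, f, g}}.
int(A) = ⋃ {U ∈ τ : U ⊆ A}. Opens contained in A: ∅, {f}, {f, g}.
Taking the union of these: int(A) = {f, g}.
cl(A) = ⋂ {C closed : A ⊆ C}. Closed sets containing A: {c, d, e, f, g}.
Intersecting these: cl(A) = {c, d, e, f, g}.
∂A = cl(A) ∖ int(A) = {c, d, e, f, g} ∖ {f, g} = {c, d, e}.


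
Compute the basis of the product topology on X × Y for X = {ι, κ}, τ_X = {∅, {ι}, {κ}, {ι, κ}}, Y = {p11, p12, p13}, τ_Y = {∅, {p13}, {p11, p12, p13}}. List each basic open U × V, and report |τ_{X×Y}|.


Basis B = {∅ × ∅, {ι} × {p13}, {κ} × {p13}, {ι, κ} × {p13}, {ι} × {p11, p12, p13}, {κ} × {p11, p12, p13}, {ι, κ} × {p11, p12, p13}}; |τ_{X×Y}| = 9.

Enumerate products U × V with U ∈ τ_X, V ∈ τ_Y (deduplicated):
  ∅ × ∅ = {} (∅)
  {ι} × {p13} = {(ι,p13)}
  {κ} × {p13} = {(κ,p13)}
  {ι, κ} × {p13} = {(ι,p13), (κ,p13)}
  {ι} × {p11, p12, p13} = {(ι,p11), (ι,p12), (ι,p13)}
  {κ} × {p11, p12, p13} = {(κ,p11), (κ,p12), (κ,p13)}
  {ι, κ} × {p11, p12, p13} = {(ι,p11), (ι,p12), (ι,p13), (κ,p11), (κ,p12), (κ,p13)}
These 7 distinct sets form the basis B.
Close under arbitrary unions to get τ_{X×Y}; counting gives |τ_{X×Y}| = 9.


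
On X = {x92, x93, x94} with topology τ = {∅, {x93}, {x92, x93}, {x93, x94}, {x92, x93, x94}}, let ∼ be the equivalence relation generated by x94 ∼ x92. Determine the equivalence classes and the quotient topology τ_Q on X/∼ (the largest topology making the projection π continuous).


X/∼ = {[x92=x94], [x93]}; |τ_Q| = 3.

Equivalence classes: [x92=x94], [x93].
Quotient map π: X → X/∼ sends x92 ↦ [x92=x94], x93 ↦ [x93], x94 ↦ [x92=x94].
For each subset V ⊆ X/∼, compute π^{-1}(V) ⊆ X and check whether π^{-1}(V) ∈ τ. V is open in τ_Q iff π^{-1}(V) ∈ τ.
  V = {}: π^{-1}(V) = ∅ ∈ τ ✓.
  V = {[x92=x94]}: π^{-1}(V) = {x92, x94} ∉ τ ✗.
  V = {[x93]}: π^{-1}(V) = {x93} ∈ τ ✓.
  V = {[x92=x94], [x93]}: π^{-1}(V) = {x92, x93, x94} ∈ τ ✓.
Open sets in the quotient: τ_Q = {{}, {[x93]}, {[x92=x94], [x93]}} (3 elements).


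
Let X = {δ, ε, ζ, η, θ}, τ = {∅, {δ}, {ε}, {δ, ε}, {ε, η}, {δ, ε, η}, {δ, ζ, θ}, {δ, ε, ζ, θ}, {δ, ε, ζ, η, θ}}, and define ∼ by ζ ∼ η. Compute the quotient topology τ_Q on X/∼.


X/∼ = {[δ], [ε], [ζ=η], [θ]}; |τ_Q| = 5.

Equivalence classes: [δ], [ε], [ζ=η], [θ].
Quotient map π: X → X/∼ sends δ ↦ [δ], ε ↦ [ε], ζ ↦ [ζ=η], η ↦ [ζ=η], θ ↦ [θ].
For each subset V ⊆ X/∼, compute π^{-1}(V) ⊆ X and check whether π^{-1}(V) ∈ τ. V is open in τ_Q iff π^{-1}(V) ∈ τ.
  V = {}: π^{-1}(V) = ∅ ∈ τ ✓.
  V = {[δ]}: π^{-1}(V) = {δ} ∈ τ ✓.
  V = {[ε]}: π^{-1}(V) = {ε} ∈ τ ✓.
  V = {[δ], [ε]}: π^{-1}(V) = {δ, ε} ∈ τ ✓.
  V = {[ζ=η]}: π^{-1}(V) = {ζ, η} ∉ τ ✗.
  V = {[δ], [ζ=η]}: π^{-1}(V) = {δ, ζ, η} ∉ τ ✗.
  V = {[ε], [ζ=η]}: π^{-1}(V) = {ε, ζ, η} ∉ τ ✗.
  V = {[δ], [ε], [ζ=η]}: π^{-1}(V) = {δ, ε, ζ, η} ∉ τ ✗.
  V = {[θ]}: π^{-1}(V) = {θ} ∉ τ ✗.
  V = {[δ], [θ]}: π^{-1}(V) = {δ, θ} ∉ τ ✗.
  V = {[ε], [θ]}: π^{-1}(V) = {ε, θ} ∉ τ ✗.
  V = {[δ], [ε], [θ]}: π^{-1}(V) = {δ, ε, θ} ∉ τ ✗.
  V = {[ζ=η], [θ]}: π^{-1}(V) = {ζ, η, θ} ∉ τ ✗.
  V = {[δ], [ζ=η], [θ]}: π^{-1}(V) = {δ, ζ, η, θ} ∉ τ ✗.
  V = {[ε], [ζ=η], [θ]}: π^{-1}(V) = {ε, ζ, η, θ} ∉ τ ✗.
  V = {[δ], [ε], [ζ=η], [θ]}: π^{-1}(V) = {δ, ε, ζ, η, θ} ∈ τ ✓.
Open sets in the quotient: τ_Q = {{}, {[δ]}, {[ε]}, {[δ], [ε]}, {[δ], [ε], [ζ=η], [θ]}} (5 elements).


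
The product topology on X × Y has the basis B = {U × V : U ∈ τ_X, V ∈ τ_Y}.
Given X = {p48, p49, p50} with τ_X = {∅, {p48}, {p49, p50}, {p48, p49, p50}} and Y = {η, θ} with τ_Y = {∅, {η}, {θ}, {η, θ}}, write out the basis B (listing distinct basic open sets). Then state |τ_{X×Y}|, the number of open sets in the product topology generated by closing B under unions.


Basis B = {∅ × ∅, {p48} × {η}, {p48} × {θ}, {p48} × {η, θ}, {p49, p50} × {η}, {p49, p50} × {θ}, {p48, p49, p50} × {η}, {p48, p49, p50} × {θ}, {p49, p50} × {η, θ}, {p48, p49, p50} × {η, θ}}; |τ_{X×Y}| = 16.

Enumerate products U × V with U ∈ τ_X, V ∈ τ_Y (deduplicated):
  ∅ × ∅ = {} (∅)
  {p48} × {η} = {(p48,η)}
  {p48} × {θ} = {(p48,θ)}
  {p48} × {η, θ} = {(p48,η), (p48,θ)}
  {p49, p50} × {η} = {(p49,η), (p50,η)}
  {p49, p50} × {θ} = {(p49,θ), (p50,θ)}
  {p48, p49, p50} × {η} = {(p48,η), (p49,η), (p50,η)}
  {p48, p49, p50} × {θ} = {(p48,θ), (p49,θ), (p50,θ)}
  {p49, p50} × {η, θ} = {(p49,η), (p49,θ), (p50,η), (p50,θ)}
  {p48, p49, p50} × {η, θ} = {(p48,η), (p48,θ), (p49,η), (p49,θ), (p50,η), (p50,θ)}
These 10 distinct sets form the basis B.
Close under arbitrary unions to get τ_{X×Y}; counting gives |τ_{X×Y}| = 16.


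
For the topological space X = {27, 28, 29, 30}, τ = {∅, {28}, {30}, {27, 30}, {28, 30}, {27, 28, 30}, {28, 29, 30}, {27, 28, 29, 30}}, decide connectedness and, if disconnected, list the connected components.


(X, τ) is connected.

Find clopen sets (U ∈ τ with X ∖ U ∈ τ):
  U = ∅, X ∖ U = {27, 28, 29, 30} — both open, so U is clopen.
  U = {27, 28, 29, 30}, X ∖ U = ∅ — both open, so U is clopen.
Only trivial clopens (∅ and X) exist, so (X, τ) is connected.
Compute connected components by grouping points that agree on all clopens:
  component: {27, 28, 29, 30}


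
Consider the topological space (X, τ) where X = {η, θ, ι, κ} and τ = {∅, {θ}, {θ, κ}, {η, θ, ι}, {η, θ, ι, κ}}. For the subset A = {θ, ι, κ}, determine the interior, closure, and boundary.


int(A) = {θ, κ}, cl(A) = {η, θ, ι, κ}, ∂A = {η, ι}.

Closed sets in (X, τ) are complements of opens:
  closed(X, τ) = {∅, {κ}, {η, ι}, {η, ι, κ}, {η, θ, ι, κ}}.
int(A) = ⋃ {U ∈ τ : U ⊆ A}. Opens contained in A: ∅, {θ}, {θ, κ}.
Taking the union of these: int(A) = {θ, κ}.
cl(A) = ⋂ {C closed : A ⊆ C}. Closed sets containing A: {η, θ, ι, κ}.
Intersecting these: cl(A) = {η, θ, ι, κ}.
∂A = cl(A) ∖ int(A) = {η, θ, ι, κ} ∖ {θ, κ} = {η, ι}.


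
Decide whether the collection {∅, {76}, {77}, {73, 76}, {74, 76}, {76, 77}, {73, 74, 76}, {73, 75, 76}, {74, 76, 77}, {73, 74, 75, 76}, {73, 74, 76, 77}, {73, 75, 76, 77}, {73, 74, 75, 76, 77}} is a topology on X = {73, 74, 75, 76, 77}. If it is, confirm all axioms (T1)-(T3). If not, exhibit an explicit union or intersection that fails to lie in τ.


τ is NOT a topology on X.

Axiom (T1): ∅ ∈ τ? Yes; X ∈ τ? Yes.
Axiom (T2/T3): check pairwise unions and intersections of members of τ.
Counterexample for (T2): {77} ∪ {73, 76} = {73, 76, 77} ∉ τ. Therefore τ is NOT a topology.


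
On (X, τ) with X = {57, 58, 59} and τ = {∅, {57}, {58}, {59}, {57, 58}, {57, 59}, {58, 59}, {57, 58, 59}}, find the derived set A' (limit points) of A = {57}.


A' = ∅

For each x ∈ X, list the open sets U ∈ τ with x ∈ U, then check whether U ∩ (A ∖ {x}) ≠ ∅ for every such U.
  x = 57: open {57} ∋ x has {57} ∩ (A ∖ {57}) = ∅, so x is NOT a limit point.
  x = 58: open {58} ∋ x has {58} ∩ (A ∖ {58}) = ∅, so x is NOT a limit point.
  x = 59: open {59} ∋ x has {59} ∩ (A ∖ {59}) = ∅, so x is NOT a limit point.
Collecting: A' = ∅.


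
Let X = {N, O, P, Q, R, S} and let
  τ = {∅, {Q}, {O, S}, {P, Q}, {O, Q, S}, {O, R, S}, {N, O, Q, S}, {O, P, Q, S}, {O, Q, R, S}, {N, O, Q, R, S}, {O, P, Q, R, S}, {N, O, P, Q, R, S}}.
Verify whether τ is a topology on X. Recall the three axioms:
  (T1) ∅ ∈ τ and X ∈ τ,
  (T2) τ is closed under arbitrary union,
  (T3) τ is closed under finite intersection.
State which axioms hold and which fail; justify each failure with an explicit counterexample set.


τ is NOT a topology on X.

Axiom (T1): ∅ ∈ τ? Yes; X ∈ τ? Yes.
Axiom (T2/T3): check pairwise unions and intersections of members of τ.
Counterexample for (T2): {P, Q} ∪ {N, O, Q, S} = {N, O, P, Q, S} ∉ τ. Therefore τ is NOT a topology.


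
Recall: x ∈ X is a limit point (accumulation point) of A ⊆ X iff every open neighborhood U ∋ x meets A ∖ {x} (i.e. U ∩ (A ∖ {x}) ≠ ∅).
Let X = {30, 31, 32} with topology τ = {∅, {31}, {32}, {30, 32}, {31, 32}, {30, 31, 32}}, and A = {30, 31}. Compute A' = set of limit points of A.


A' = ∅

For each x ∈ X, list the open sets U ∈ τ with x ∈ U, then check whether U ∩ (A ∖ {x}) ≠ ∅ for every such U.
  x = 30: open {30, 32} ∋ x has {30, 32} ∩ (A ∖ {30}) = ∅, so x is NOT a limit point.
  x = 31: open {31} ∋ x has {31} ∩ (A ∖ {31}) = ∅, so x is NOT a limit point.
  x = 32: open {32} ∋ x has {32} ∩ (A ∖ {32}) = ∅, so x is NOT a limit point.
Collecting: A' = ∅.


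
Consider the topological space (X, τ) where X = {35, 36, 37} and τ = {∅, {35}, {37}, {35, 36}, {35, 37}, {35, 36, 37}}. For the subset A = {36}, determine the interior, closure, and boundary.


int(A) = ∅, cl(A) = {36}, ∂A = {36}.

Closed sets in (X, τ) are complements of opens:
  closed(X, τ) = {∅, {36}, {37}, {35, 36}, {36, 37}, {35, 36, 37}}.
int(A) = ⋃ {U ∈ τ : U ⊆ A}. Opens contained in A: ∅.
Taking the union of these: int(A) = ∅.
cl(A) = ⋂ {C closed : A ⊆ C}. Closed sets containing A: {36}, {35, 36}, {36, 37}, {35, 36, 37}.
Intersecting these: cl(A) = {36}.
∂A = cl(A) ∖ int(A) = {36} ∖ ∅ = {36}.


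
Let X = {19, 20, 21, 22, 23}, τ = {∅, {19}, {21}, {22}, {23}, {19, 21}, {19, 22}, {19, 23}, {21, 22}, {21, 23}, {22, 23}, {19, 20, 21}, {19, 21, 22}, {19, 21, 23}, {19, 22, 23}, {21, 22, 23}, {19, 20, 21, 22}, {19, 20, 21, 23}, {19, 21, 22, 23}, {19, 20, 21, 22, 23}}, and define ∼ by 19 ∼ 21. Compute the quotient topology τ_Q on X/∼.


X/∼ = {[19=21], [20], [22], [23]}; |τ_Q| = 12.

Equivalence classes: [19=21], [20], [22], [23].
Quotient map π: X → X/∼ sends 19 ↦ [19=21], 20 ↦ [20], 21 ↦ [19=21], 22 ↦ [22], 23 ↦ [23].
For each subset V ⊆ X/∼, compute π^{-1}(V) ⊆ X and check whether π^{-1}(V) ∈ τ. V is open in τ_Q iff π^{-1}(V) ∈ τ.
  V = {}: π^{-1}(V) = ∅ ∈ τ ✓.
  V = {[19=21]}: π^{-1}(V) = {19, 21} ∈ τ ✓.
  V = {[20]}: π^{-1}(V) = {20} ∉ τ ✗.
  V = {[19=21], [20]}: π^{-1}(V) = {19, 20, 21} ∈ τ ✓.
  V = {[22]}: π^{-1}(V) = {22} ∈ τ ✓.
  V = {[19=21], [22]}: π^{-1}(V) = {19, 21, 22} ∈ τ ✓.
  V = {[20], [22]}: π^{-1}(V) = {20, 22} ∉ τ ✗.
  V = {[19=21], [20], [22]}: π^{-1}(V) = {19, 20, 21, 22} ∈ τ ✓.
  V = {[23]}: π^{-1}(V) = {23} ∈ τ ✓.
  V = {[19=21], [23]}: π^{-1}(V) = {19, 21, 23} ∈ τ ✓.
  V = {[20], [23]}: π^{-1}(V) = {20, 23} ∉ τ ✗.
  V = {[19=21], [20], [23]}: π^{-1}(V) = {19, 20, 21, 23} ∈ τ ✓.
  V = {[22], [23]}: π^{-1}(V) = {22, 23} ∈ τ ✓.
  V = {[19=21], [22], [23]}: π^{-1}(V) = {19, 21, 22, 23} ∈ τ ✓.
  V = {[20], [22], [23]}: π^{-1}(V) = {20, 22, 23} ∉ τ ✗.
  V = {[19=21], [20], [22], [23]}: π^{-1}(V) = {19, 20, 21, 22, 23} ∈ τ ✓.
Open sets in the quotient: τ_Q = {{}, {[19=21]}, {[19=21], [20]}, {[22]}, {[19=21], [22]}, {[19=21], [20], [22]}, {[23]}, {[19=21], [23]}, {[19=21], [20], [23]}, {[22], [23]}, {[19=21], [22], [23]}, {[19=21], [20], [22], [23]}} (12 elements).


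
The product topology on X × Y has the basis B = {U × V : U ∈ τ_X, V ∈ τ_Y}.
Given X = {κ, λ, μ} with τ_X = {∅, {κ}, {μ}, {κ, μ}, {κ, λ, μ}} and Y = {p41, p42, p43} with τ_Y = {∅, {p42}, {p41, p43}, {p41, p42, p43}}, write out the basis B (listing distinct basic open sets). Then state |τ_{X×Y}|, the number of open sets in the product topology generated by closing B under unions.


Basis B = {∅ × ∅, {κ} × {p42}, {μ} × {p42}, {κ} × {p41, p43}, {κ, μ} × {p42}, {μ} × {p41, p43}, {κ} × {p41, p42, p43}, {κ, λ, μ} × {p42}, {μ} × {p41, p42, p43}, {κ, μ} × {p41, p43}, {κ, μ} × {p41, p42, p43}, {κ, λ, μ} × {p41, p43}, {κ, λ, μ} × {p41, p42, p43}}; |τ_{X×Y}| = 25.

Enumerate products U × V with U ∈ τ_X, V ∈ τ_Y (deduplicated):
  ∅ × ∅ = {} (∅)
  {κ} × {p42} = {(κ,p42)}
  {μ} × {p42} = {(μ,p42)}
  {κ} × {p41, p43} = {(κ,p41), (κ,p43)}
  {κ, μ} × {p42} = {(κ,p42), (μ,p42)}
  {μ} × {p41, p43} = {(μ,p41), (μ,p43)}
  {κ} × {p41, p42, p43} = {(κ,p41), (κ,p42), (κ,p43)}
  {κ, λ, μ} × {p42} = {(κ,p42), (λ,p42), (μ,p42)}
  {μ} × {p41, p42, p43} = {(μ,p41), (μ,p42), (μ,p43)}
  {κ, μ} × {p41, p43} = {(κ,p41), (κ,p43), (μ,p41), (μ,p43)}
  {κ, μ} × {p41, p42, p43} = {(κ,p41), (κ,p42), (κ,p43), (μ,p41), (μ,p42), (μ,p43)}
  {κ, λ, μ} × {p41, p43} = {(κ,p41), (κ,p43), (λ,p41), (λ,p43), (μ,p41), (μ,p43)}
  {κ, λ, μ} × {p41, p42, p43} = {(κ,p41), (κ,p42), (κ,p43), (λ,p41), (λ,p42), (λ,p43), (μ,p41), (μ,p42), (μ,p43)}
These 13 distinct sets form the basis B.
Close under arbitrary unions to get τ_{X×Y}; counting gives |τ_{X×Y}| = 25.


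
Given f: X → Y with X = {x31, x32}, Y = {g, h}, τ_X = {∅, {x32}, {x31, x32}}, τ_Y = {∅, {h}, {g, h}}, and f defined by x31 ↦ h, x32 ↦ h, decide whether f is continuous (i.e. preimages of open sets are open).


f IS continuous.

Compute f^{-1}(U) for each U ∈ τ_Y:
  U = ∅: f^{-1}(U) = ∅ ∈ τ_X ✓.
  U = {h}: f^{-1}(U) = {x31, x32} ∈ τ_X ✓.
  U = {g, h}: f^{-1}(U) = {x31, x32} ∈ τ_X ✓.
Every preimage lies in τ_X, so f IS continuous.


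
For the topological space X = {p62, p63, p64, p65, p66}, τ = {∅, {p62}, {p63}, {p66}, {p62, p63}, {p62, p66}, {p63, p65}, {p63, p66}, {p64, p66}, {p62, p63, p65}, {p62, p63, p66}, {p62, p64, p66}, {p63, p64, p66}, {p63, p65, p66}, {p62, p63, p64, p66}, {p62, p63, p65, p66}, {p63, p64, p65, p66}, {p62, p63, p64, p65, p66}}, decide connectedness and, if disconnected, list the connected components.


(X, τ) is disconnected; components = [{p62}, {p63, p65}, {p64, p66}].

Find clopen sets (U ∈ τ with X ∖ U ∈ τ):
  U = ∅, X ∖ U = {p62, p63, p64, p65, p66} — both open, so U is clopen.
  U = {p62}, X ∖ U = {p63, p64, p65, p66} — both open, so U is clopen.
  U = {p63, p65}, X ∖ U = {p62, p64, p66} — both open, so U is clopen.
  U = {p64, p66}, X ∖ U = {p62, p63, p65} — both open, so U is clopen.
  U = {p62, p63, p65}, X ∖ U = {p64, p66} — both open, so U is clopen.
  U = {p62, p64, p66}, X ∖ U = {p63, p65} — both open, so U is clopen.
  U = {p63, p64, p65, p66}, X ∖ U = {p62} — both open, so U is clopen.
  U = {p62, p63, p64, p65, p66}, X ∖ U = ∅ — both open, so U is clopen.
Nontrivial clopen(s) exist: e.g. {p63, p64, p65, p66}. So (X, τ) is disconnected.
Compute connected components by grouping points that agree on all clopens:
  component: {p62}
  component: {p63, p65}
  component: {p64, p66}


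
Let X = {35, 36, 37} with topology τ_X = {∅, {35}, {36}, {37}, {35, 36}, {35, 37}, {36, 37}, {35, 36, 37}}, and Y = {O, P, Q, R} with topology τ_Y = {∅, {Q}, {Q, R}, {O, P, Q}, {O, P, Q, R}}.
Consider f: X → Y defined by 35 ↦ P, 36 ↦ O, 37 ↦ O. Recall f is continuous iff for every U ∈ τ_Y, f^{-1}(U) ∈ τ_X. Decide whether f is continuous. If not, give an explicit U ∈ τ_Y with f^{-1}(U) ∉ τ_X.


f IS continuous.

Compute f^{-1}(U) for each U ∈ τ_Y:
  U = ∅: f^{-1}(U) = ∅ ∈ τ_X ✓.
  U = {Q}: f^{-1}(U) = ∅ ∈ τ_X ✓.
  U = {Q, R}: f^{-1}(U) = ∅ ∈ τ_X ✓.
  U = {O, P, Q}: f^{-1}(U) = {35, 36, 37} ∈ τ_X ✓.
  U = {O, P, Q, R}: f^{-1}(U) = {35, 36, 37} ∈ τ_X ✓.
Every preimage lies in τ_X, so f IS continuous.


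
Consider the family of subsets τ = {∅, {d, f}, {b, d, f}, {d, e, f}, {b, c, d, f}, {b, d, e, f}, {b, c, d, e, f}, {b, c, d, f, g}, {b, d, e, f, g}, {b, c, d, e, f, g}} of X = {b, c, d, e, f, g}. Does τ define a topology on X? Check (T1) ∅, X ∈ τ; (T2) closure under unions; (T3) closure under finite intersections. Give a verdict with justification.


τ is NOT a topology on X.

Axiom (T1): ∅ ∈ τ? Yes; X ∈ τ? Yes.
Axiom (T2/T3): check pairwise unions and intersections of members of τ.
Counterexample for (T3): {b, c, d, f, g} ∩ {b, d, e, f, g} = {b, d, f, g} ∉ τ. Therefore τ is NOT a topology.


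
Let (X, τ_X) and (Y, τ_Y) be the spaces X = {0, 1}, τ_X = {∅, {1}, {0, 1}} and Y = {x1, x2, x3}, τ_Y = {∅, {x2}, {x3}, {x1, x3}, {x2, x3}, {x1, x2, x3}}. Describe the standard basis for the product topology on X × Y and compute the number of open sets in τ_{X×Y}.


Basis B = {∅ × ∅, {1} × {x2}, {1} × {x3}, {0, 1} × {x2}, {0, 1} × {x3}, {1} × {x1, x3}, {1} × {x2, x3}, {1} × {x1, x2, x3}, {0, 1} × {x1, x3}, {0, 1} × {x2, x3}, {0, 1} × {x1, x2, x3}}; |τ_{X×Y}| = 18.

Enumerate products U × V with U ∈ τ_X, V ∈ τ_Y (deduplicated):
  ∅ × ∅ = {} (∅)
  {1} × {x2} = {(1,x2)}
  {1} × {x3} = {(1,x3)}
  {0, 1} × {x2} = {(0,x2), (1,x2)}
  {0, 1} × {x3} = {(0,x3), (1,x3)}
  {1} × {x1, x3} = {(1,x1), (1,x3)}
  {1} × {x2, x3} = {(1,x2), (1,x3)}
  {1} × {x1, x2, x3} = {(1,x1), (1,x2), (1,x3)}
  {0, 1} × {x1, x3} = {(0,x1), (0,x3), (1,x1), (1,x3)}
  {0, 1} × {x2, x3} = {(0,x2), (0,x3), (1,x2), (1,x3)}
  {0, 1} × {x1, x2, x3} = {(0,x1), (0,x2), (0,x3), (1,x1), (1,x2), (1,x3)}
These 11 distinct sets form the basis B.
Close under arbitrary unions to get τ_{X×Y}; counting gives |τ_{X×Y}| = 18.


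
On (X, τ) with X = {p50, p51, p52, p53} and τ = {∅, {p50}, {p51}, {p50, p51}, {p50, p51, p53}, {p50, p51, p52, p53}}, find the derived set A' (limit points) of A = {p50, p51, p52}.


A' = {p52, p53}

For each x ∈ X, list the open sets U ∈ τ with x ∈ U, then check whether U ∩ (A ∖ {x}) ≠ ∅ for every such U.
  x = p50: open {p50} ∋ x has {p50} ∩ (A ∖ {p50}) = ∅, so x is NOT a limit point.
  x = p51: open {p51} ∋ x has {p51} ∩ (A ∖ {p51}) = ∅, so x is NOT a limit point.
  x = p52: opens ∋ x are {p50, p51, p52, p53}; each meets A ∖ {p52}, so x IS a limit point.
  x = p53: opens ∋ x are {p50, p51, p53}, {p50, p51, p52, p53}; each meets A ∖ {p53}, so x IS a limit point.
Collecting: A' = {p52, p53}.


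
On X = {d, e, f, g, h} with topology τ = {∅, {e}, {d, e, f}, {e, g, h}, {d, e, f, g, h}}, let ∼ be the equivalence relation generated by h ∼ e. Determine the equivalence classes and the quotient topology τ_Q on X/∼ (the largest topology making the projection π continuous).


X/∼ = {[d], [e=h], [f], [g]}; |τ_Q| = 3.

Equivalence classes: [d], [e=h], [f], [g].
Quotient map π: X → X/∼ sends d ↦ [d], e ↦ [e=h], f ↦ [f], g ↦ [g], h ↦ [e=h].
For each subset V ⊆ X/∼, compute π^{-1}(V) ⊆ X and check whether π^{-1}(V) ∈ τ. V is open in τ_Q iff π^{-1}(V) ∈ τ.
  V = {}: π^{-1}(V) = ∅ ∈ τ ✓.
  V = {[d]}: π^{-1}(V) = {d} ∉ τ ✗.
  V = {[e=h]}: π^{-1}(V) = {e, h} ∉ τ ✗.
  V = {[d], [e=h]}: π^{-1}(V) = {d, e, h} ∉ τ ✗.
  V = {[f]}: π^{-1}(V) = {f} ∉ τ ✗.
  V = {[d], [f]}: π^{-1}(V) = {d, f} ∉ τ ✗.
  V = {[e=h], [f]}: π^{-1}(V) = {e, f, h} ∉ τ ✗.
  V = {[d], [e=h], [f]}: π^{-1}(V) = {d, e, f, h} ∉ τ ✗.
  V = {[g]}: π^{-1}(V) = {g} ∉ τ ✗.
  V = {[d], [g]}: π^{-1}(V) = {d, g} ∉ τ ✗.
  V = {[e=h], [g]}: π^{-1}(V) = {e, g, h} ∈ τ ✓.
  V = {[d], [e=h], [g]}: π^{-1}(V) = {d, e, g, h} ∉ τ ✗.
  V = {[f], [g]}: π^{-1}(V) = {f, g} ∉ τ ✗.
  V = {[d], [f], [g]}: π^{-1}(V) = {d, f, g} ∉ τ ✗.
  V = {[e=h], [f], [g]}: π^{-1}(V) = {e, f, g, h} ∉ τ ✗.
  V = {[d], [e=h], [f], [g]}: π^{-1}(V) = {d, e, f, g, h} ∈ τ ✓.
Open sets in the quotient: τ_Q = {{}, {[e=h], [g]}, {[d], [e=h], [f], [g]}} (3 elements).


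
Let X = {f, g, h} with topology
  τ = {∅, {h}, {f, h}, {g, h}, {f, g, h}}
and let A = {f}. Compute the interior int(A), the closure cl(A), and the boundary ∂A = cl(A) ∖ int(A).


int(A) = ∅, cl(A) = {f}, ∂A = {f}.

Closed sets in (X, τ) are complements of opens:
  closed(X, τ) = {∅, {f}, {g}, {f, g}, {f, g, h}}.
int(A) = ⋃ {U ∈ τ : U ⊆ A}. Opens contained in A: ∅.
Taking the union of these: int(A) = ∅.
cl(A) = ⋂ {C closed : A ⊆ C}. Closed sets containing A: {f}, {f, g}, {f, g, h}.
Intersecting these: cl(A) = {f}.
∂A = cl(A) ∖ int(A) = {f} ∖ ∅ = {f}.


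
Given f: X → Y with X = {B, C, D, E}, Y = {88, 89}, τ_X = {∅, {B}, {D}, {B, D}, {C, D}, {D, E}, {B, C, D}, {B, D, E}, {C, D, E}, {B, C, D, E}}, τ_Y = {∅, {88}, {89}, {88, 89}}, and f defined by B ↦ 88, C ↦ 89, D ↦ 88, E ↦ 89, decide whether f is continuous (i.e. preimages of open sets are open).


f is NOT continuous.

Compute f^{-1}(U) for each U ∈ τ_Y:
  U = ∅: f^{-1}(U) = ∅ ∈ τ_X ✓.
  U = {88}: f^{-1}(U) = {B, D} ∈ τ_X ✓.
  U = {89}: f^{-1}(U) = {C, E} ∉ τ_X ✗.
  U = {88, 89}: f^{-1}(U) = {B, C, D, E} ∈ τ_X ✓.
Found U = {89} with f^{-1}(U) = {C, E} not in τ_X. Therefore f is NOT continuous.


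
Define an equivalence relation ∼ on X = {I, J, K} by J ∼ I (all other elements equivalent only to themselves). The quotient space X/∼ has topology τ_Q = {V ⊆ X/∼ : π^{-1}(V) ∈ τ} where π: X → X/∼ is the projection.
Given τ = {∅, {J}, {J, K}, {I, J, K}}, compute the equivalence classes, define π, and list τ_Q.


X/∼ = {[I=J], [K]}; |τ_Q| = 2.

Equivalence classes: [I=J], [K].
Quotient map π: X → X/∼ sends I ↦ [I=J], J ↦ [I=J], K ↦ [K].
For each subset V ⊆ X/∼, compute π^{-1}(V) ⊆ X and check whether π^{-1}(V) ∈ τ. V is open in τ_Q iff π^{-1}(V) ∈ τ.
  V = {}: π^{-1}(V) = ∅ ∈ τ ✓.
  V = {[I=J]}: π^{-1}(V) = {I, J} ∉ τ ✗.
  V = {[K]}: π^{-1}(V) = {K} ∉ τ ✗.
  V = {[I=J], [K]}: π^{-1}(V) = {I, J, K} ∈ τ ✓.
Open sets in the quotient: τ_Q = {{}, {[I=J], [K]}} (2 elements).


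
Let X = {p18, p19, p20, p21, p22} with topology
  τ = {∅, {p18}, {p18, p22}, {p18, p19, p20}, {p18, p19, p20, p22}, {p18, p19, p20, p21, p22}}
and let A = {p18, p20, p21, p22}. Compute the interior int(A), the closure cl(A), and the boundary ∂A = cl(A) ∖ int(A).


int(A) = {p18, p22}, cl(A) = {p18, p19, p20, p21, p22}, ∂A = {p19, p20, p21}.

Closed sets in (X, τ) are complements of opens:
  closed(X, τ) = {∅, {p21}, {p21, p22}, {p19, p20, p21}, {p19, p20, p21, p22}, {p18, p19, p20, p21, p22}}.
int(A) = ⋃ {U ∈ τ : U ⊆ A}. Opens contained in A: ∅, {p18}, {p18, p22}.
Taking the union of these: int(A) = {p18, p22}.
cl(A) = ⋂ {C closed : A ⊆ C}. Closed sets containing A: {p18, p19, p20, p21, p22}.
Intersecting these: cl(A) = {p18, p19, p20, p21, p22}.
∂A = cl(A) ∖ int(A) = {p18, p19, p20, p21, p22} ∖ {p18, p22} = {p19, p20, p21}.


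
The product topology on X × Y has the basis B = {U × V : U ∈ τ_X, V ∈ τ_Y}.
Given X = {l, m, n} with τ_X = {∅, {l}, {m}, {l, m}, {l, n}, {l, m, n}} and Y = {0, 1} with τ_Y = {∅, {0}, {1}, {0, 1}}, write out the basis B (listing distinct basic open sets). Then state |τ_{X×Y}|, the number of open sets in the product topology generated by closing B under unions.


Basis B = {∅ × ∅, {l} × {0}, {l} × {1}, {m} × {0}, {m} × {1}, {l} × {0, 1}, {l, m} × {0}, {l, n} × {0}, {l, m} × {1}, {l, n} × {1}, {m} × {0, 1}, {l, m, n} × {0}, {l, m, n} × {1}, {l, m} × {0, 1}, {l, n} × {0, 1}, {l, m, n} × {0, 1}}; |τ_{X×Y}| = 36.

Enumerate products U × V with U ∈ τ_X, V ∈ τ_Y (deduplicated):
  ∅ × ∅ = {} (∅)
  {l} × {0} = {(l,0)}
  {l} × {1} = {(l,1)}
  {m} × {0} = {(m,0)}
  {m} × {1} = {(m,1)}
  {l} × {0, 1} = {(l,0), (l,1)}
  {l, m} × {0} = {(l,0), (m,0)}
  {l, n} × {0} = {(l,0), (n,0)}
  {l, m} × {1} = {(l,1), (m,1)}
  {l, n} × {1} = {(l,1), (n,1)}
  {m} × {0, 1} = {(m,0), (m,1)}
  {l, m, n} × {0} = {(l,0), (m,0), (n,0)}
  {l, m, n} × {1} = {(l,1), (m,1), (n,1)}
  {l, m} × {0, 1} = {(l,0), (l,1), (m,0), (m,1)}
  {l, n} × {0, 1} = {(l,0), (l,1), (n,0), (n,1)}
  {l, m, n} × {0, 1} = {(l,0), (l,1), (m,0), (m,1), (n,0), (n,1)}
These 16 distinct sets form the basis B.
Close under arbitrary unions to get τ_{X×Y}; counting gives |τ_{X×Y}| = 36.


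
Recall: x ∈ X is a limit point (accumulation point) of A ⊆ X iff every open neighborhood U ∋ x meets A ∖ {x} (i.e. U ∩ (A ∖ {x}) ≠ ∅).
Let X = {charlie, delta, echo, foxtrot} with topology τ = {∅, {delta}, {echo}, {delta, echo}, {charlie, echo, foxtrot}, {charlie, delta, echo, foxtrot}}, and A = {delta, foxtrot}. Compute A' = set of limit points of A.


A' = {charlie}

For each x ∈ X, list the open sets U ∈ τ with x ∈ U, then check whether U ∩ (A ∖ {x}) ≠ ∅ for every such U.
  x = charlie: opens ∋ x are {charlie, echo, foxtrot}, {charlie, delta, echo, foxtrot}; each meets A ∖ {charlie}, so x IS a limit point.
  x = delta: open {delta} ∋ x has {delta} ∩ (A ∖ {delta}) = ∅, so x is NOT a limit point.
  x = echo: open {echo} ∋ x has {echo} ∩ (A ∖ {echo}) = ∅, so x is NOT a limit point.
  x = foxtrot: open {charlie, echo, foxtrot} ∋ x has {charlie, echo, foxtrot} ∩ (A ∖ {foxtrot}) = ∅, so x is NOT a limit point.
Collecting: A' = {charlie}.


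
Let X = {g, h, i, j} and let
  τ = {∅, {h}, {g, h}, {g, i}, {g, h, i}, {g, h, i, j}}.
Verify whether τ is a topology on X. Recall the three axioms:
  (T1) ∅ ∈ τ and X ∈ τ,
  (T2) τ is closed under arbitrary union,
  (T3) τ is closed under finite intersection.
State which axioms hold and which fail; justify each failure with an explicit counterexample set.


τ is NOT a topology on X.

Axiom (T1): ∅ ∈ τ? Yes; X ∈ τ? Yes.
Axiom (T2/T3): check pairwise unions and intersections of members of τ.
Counterexample for (T3): {g, h} ∩ {g, i} = {g} ∉ τ. Therefore τ is NOT a topology.


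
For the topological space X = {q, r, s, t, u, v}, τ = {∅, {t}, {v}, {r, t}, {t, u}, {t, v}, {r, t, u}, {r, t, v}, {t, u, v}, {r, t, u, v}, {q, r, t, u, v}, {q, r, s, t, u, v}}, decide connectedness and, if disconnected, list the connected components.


(X, τ) is connected.

Find clopen sets (U ∈ τ with X ∖ U ∈ τ):
  U = ∅, X ∖ U = {q, r, s, t, u, v} — both open, so U is clopen.
  U = {q, r, s, t, u, v}, X ∖ U = ∅ — both open, so U is clopen.
Only trivial clopens (∅ and X) exist, so (X, τ) is connected.
Compute connected components by grouping points that agree on all clopens:
  component: {q, r, s, t, u, v}


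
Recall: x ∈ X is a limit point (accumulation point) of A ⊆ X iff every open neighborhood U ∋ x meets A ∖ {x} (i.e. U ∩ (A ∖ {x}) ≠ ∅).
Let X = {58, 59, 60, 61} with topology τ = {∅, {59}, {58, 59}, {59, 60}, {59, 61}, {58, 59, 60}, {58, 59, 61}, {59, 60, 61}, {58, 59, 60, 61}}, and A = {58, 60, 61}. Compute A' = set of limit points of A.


A' = ∅

For each x ∈ X, list the open sets U ∈ τ with x ∈ U, then check whether U ∩ (A ∖ {x}) ≠ ∅ for every such U.
  x = 58: open {58, 59} ∋ x has {58, 59} ∩ (A ∖ {58}) = ∅, so x is NOT a limit point.
  x = 59: open {59} ∋ x has {59} ∩ (A ∖ {59}) = ∅, so x is NOT a limit point.
  x = 60: open {59, 60} ∋ x has {59, 60} ∩ (A ∖ {60}) = ∅, so x is NOT a limit point.
  x = 61: open {59, 61} ∋ x has {59, 61} ∩ (A ∖ {61}) = ∅, so x is NOT a limit point.
Collecting: A' = ∅.


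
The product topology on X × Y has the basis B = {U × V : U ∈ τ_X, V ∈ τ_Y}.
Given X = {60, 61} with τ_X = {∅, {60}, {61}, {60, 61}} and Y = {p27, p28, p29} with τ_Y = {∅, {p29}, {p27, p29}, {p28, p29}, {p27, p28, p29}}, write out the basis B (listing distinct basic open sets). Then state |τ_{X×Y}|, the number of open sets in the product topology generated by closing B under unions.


Basis B = {∅ × ∅, {60} × {p29}, {61} × {p29}, {60} × {p27, p29}, {60} × {p28, p29}, {60, 61} × {p29}, {61} × {p27, p29}, {61} × {p28, p29}, {60} × {p27, p28, p29}, {61} × {p27, p28, p29}, {60, 61} × {p27, p29}, {60, 61} × {p28, p29}, {60, 61} × {p27, p28, p29}}; |τ_{X×Y}| = 25.

Enumerate products U × V with U ∈ τ_X, V ∈ τ_Y (deduplicated):
  ∅ × ∅ = {} (∅)
  {60} × {p29} = {(60,p29)}
  {61} × {p29} = {(61,p29)}
  {60} × {p27, p29} = {(60,p27), (60,p29)}
  {60} × {p28, p29} = {(60,p28), (60,p29)}
  {60, 61} × {p29} = {(60,p29), (61,p29)}
  {61} × {p27, p29} = {(61,p27), (61,p29)}
  {61} × {p28, p29} = {(61,p28), (61,p29)}
  {60} × {p27, p28, p29} = {(60,p27), (60,p28), (60,p29)}
  {61} × {p27, p28, p29} = {(61,p27), (61,p28), (61,p29)}
  {60, 61} × {p27, p29} = {(60,p27), (60,p29), (61,p27), (61,p29)}
  {60, 61} × {p28, p29} = {(60,p28), (60,p29), (61,p28), (61,p29)}
  {60, 61} × {p27, p28, p29} = {(60,p27), (60,p28), (60,p29), (61,p27), (61,p28), (61,p29)}
These 13 distinct sets form the basis B.
Close under arbitrary unions to get τ_{X×Y}; counting gives |τ_{X×Y}| = 25.


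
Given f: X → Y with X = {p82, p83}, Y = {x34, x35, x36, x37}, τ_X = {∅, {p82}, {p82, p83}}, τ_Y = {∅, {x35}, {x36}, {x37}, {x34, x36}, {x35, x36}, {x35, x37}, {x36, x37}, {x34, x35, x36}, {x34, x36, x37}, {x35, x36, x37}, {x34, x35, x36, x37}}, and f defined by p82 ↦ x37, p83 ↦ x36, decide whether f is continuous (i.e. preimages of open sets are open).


f is NOT continuous.

Compute f^{-1}(U) for each U ∈ τ_Y:
  U = ∅: f^{-1}(U) = ∅ ∈ τ_X ✓.
  U = {x35}: f^{-1}(U) = ∅ ∈ τ_X ✓.
  U = {x36}: f^{-1}(U) = {p83} ∉ τ_X ✗.
  U = {x37}: f^{-1}(U) = {p82} ∈ τ_X ✓.
  U = {x34, x36}: f^{-1}(U) = {p83} ∉ τ_X ✗.
  U = {x35, x36}: f^{-1}(U) = {p83} ∉ τ_X ✗.
  U = {x35, x37}: f^{-1}(U) = {p82} ∈ τ_X ✓.
  U = {x36, x37}: f^{-1}(U) = {p82, p83} ∈ τ_X ✓.
  U = {x34, x35, x36}: f^{-1}(U) = {p83} ∉ τ_X ✗.
  U = {x34, x36, x37}: f^{-1}(U) = {p82, p83} ∈ τ_X ✓.
  U = {x35, x36, x37}: f^{-1}(U) = {p82, p83} ∈ τ_X ✓.
  U = {x34, x35, x36, x37}: f^{-1}(U) = {p82, p83} ∈ τ_X ✓.
Found U = {x36} with f^{-1}(U) = {p83} not in τ_X. Therefore f is NOT continuous.


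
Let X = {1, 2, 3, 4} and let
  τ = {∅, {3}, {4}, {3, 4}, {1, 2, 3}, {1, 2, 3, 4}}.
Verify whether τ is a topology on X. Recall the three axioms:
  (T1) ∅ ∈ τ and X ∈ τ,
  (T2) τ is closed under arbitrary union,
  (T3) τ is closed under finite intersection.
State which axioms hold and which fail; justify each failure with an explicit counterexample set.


τ IS a topology on X.

Axiom (T1): ∅ ∈ τ? Yes; X ∈ τ? Yes.
Axiom (T2/T3): check pairwise unions and intersections of members of τ.
All pairwise intersections and unions checked — each lies in τ. Therefore τ satisfies (T1), (T2), (T3): it IS a topology on X.


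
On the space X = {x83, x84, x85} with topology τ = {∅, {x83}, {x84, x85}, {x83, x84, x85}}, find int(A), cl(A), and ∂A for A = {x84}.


int(A) = ∅, cl(A) = {x84, x85}, ∂A = {x84, x85}.

Closed sets in (X, τ) are complements of opens:
  closed(X, τ) = {∅, {x83}, {x84, x85}, {x83, x84, x85}}.
int(A) = ⋃ {U ∈ τ : U ⊆ A}. Opens contained in A: ∅.
Taking the union of these: int(A) = ∅.
cl(A) = ⋂ {C closed : A ⊆ C}. Closed sets containing A: {x84, x85}, {x83, x84, x85}.
Intersecting these: cl(A) = {x84, x85}.
∂A = cl(A) ∖ int(A) = {x84, x85} ∖ ∅ = {x84, x85}.


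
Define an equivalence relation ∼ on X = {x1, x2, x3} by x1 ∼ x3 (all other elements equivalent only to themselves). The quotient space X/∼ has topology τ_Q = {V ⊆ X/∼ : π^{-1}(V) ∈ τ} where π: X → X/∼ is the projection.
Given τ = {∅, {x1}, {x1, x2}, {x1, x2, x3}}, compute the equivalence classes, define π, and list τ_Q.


X/∼ = {[x1=x3], [x2]}; |τ_Q| = 2.

Equivalence classes: [x1=x3], [x2].
Quotient map π: X → X/∼ sends x1 ↦ [x1=x3], x2 ↦ [x2], x3 ↦ [x1=x3].
For each subset V ⊆ X/∼, compute π^{-1}(V) ⊆ X and check whether π^{-1}(V) ∈ τ. V is open in τ_Q iff π^{-1}(V) ∈ τ.
  V = {}: π^{-1}(V) = ∅ ∈ τ ✓.
  V = {[x1=x3]}: π^{-1}(V) = {x1, x3} ∉ τ ✗.
  V = {[x2]}: π^{-1}(V) = {x2} ∉ τ ✗.
  V = {[x1=x3], [x2]}: π^{-1}(V) = {x1, x2, x3} ∈ τ ✓.
Open sets in the quotient: τ_Q = {{}, {[x1=x3], [x2]}} (2 elements).
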